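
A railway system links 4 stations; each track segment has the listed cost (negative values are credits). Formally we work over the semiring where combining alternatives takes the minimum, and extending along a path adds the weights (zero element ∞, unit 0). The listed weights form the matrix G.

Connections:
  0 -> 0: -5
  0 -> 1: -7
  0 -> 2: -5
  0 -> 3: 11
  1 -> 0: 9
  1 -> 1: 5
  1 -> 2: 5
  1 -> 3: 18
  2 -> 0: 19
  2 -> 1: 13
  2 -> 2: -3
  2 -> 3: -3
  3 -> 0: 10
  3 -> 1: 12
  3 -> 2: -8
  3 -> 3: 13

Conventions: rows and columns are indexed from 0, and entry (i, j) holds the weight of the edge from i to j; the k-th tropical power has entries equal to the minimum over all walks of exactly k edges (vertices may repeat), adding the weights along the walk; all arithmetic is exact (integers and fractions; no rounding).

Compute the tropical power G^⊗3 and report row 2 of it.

G^⊗2:
  [-10, -12, -10, -8]
  [4, 2, 2, 2]
  [7, 9, -11, -6]
  [5, 3, -11, -11]
G^⊗3:
  [-15, -17, -16, -13]
  [-1, -3, -6, -1]
  [2, 0, -14, -14]
  [-1, -2, -19, -14]
Answer: row 2 of G^⊗3 = [2, 0, -14, -14]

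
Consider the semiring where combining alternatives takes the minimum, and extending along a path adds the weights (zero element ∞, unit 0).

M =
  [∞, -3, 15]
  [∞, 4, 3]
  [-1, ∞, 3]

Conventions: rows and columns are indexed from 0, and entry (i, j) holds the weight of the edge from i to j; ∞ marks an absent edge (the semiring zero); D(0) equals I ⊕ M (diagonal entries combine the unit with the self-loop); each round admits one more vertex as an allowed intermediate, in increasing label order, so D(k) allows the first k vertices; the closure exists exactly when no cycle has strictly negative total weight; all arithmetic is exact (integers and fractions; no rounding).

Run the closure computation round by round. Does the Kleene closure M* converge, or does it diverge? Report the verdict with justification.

D(0):
  [0, -3, 15]
  [∞, 0, 3]
  [-1, ∞, 0]
D(1):
  [0, -3, 15]
  [∞, 0, 3]
  [-1, -4, 0]
Detection: at round 2, diagonal entry (2, 2) turns strictly negative.
Key observation: the cycle 2->0->1->2 has total weight (-1) + (-3) + 3, which is strictly negative.
Answer: DIVERGES — negative cycle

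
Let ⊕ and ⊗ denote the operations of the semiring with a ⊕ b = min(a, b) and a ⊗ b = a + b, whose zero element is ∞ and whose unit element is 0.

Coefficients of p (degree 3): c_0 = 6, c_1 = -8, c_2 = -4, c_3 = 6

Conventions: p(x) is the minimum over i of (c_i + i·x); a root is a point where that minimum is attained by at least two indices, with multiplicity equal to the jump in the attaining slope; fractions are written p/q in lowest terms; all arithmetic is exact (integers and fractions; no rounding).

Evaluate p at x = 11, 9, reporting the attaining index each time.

p(11) = min(6+0·11=6, -8+1·11=3, -4+2·11=18, 6+3·11=39) = 3 (attained by i=1)
p(9) = min(6+0·9=6, -8+1·9=1, -4+2·9=14, 6+3·9=33) = 1 (attained by i=1)
Answer: p(11) = 3; p(9) = 1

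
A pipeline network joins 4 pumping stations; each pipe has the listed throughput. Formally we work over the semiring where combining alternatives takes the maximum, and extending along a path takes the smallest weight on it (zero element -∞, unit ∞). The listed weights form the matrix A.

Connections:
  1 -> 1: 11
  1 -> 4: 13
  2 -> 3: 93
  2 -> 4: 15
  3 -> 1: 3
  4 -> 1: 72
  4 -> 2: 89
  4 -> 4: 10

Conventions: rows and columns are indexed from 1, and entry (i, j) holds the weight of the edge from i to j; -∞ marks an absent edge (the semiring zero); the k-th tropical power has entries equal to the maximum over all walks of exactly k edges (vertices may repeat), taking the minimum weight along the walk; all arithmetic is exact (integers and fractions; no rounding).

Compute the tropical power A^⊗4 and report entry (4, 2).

A^⊗2:
  [13, 13, -∞, 11]
  [15, 15, -∞, 10]
  [3, -∞, -∞, 3]
  [11, 10, 89, 15]
A^⊗3:
  [11, 11, 13, 13]
  [11, 10, 15, 15]
  [3, 3, -∞, 3]
  [15, 15, 10, 11]
A^⊗4:
  [13, 13, 11, 11]
  [15, 15, 10, 11]
  [3, 3, 3, 3]
  [11, 11, 15, 15]
Key observation: the optimum is the walk 4->1->1->4->2, with weight 72 min 11 min 13 min 89 = 11.
Optimal value attained by: walk 4->1->1->4->2.
Answer: (A^⊗4)[4][2] = 11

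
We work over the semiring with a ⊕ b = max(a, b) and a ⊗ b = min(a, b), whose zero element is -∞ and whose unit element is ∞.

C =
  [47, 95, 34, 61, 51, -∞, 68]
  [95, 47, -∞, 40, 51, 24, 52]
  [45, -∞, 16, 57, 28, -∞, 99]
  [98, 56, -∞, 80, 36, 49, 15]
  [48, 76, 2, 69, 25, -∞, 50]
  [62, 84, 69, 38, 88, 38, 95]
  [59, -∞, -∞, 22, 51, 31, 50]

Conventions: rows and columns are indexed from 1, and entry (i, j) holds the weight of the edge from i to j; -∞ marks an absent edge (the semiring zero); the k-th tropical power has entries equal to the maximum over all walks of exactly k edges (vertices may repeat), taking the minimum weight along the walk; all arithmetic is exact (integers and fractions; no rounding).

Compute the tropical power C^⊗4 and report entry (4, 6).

C^⊗2:
  [95, 56, 34, 61, 51, 49, 52]
  [52, 95, 34, 61, 51, 40, 68]
  [59, 56, 34, 57, 51, 49, 50]
  [80, 95, 49, 80, 51, 49, 68]
  [76, 56, 34, 69, 51, 49, 52]
  [84, 76, 38, 69, 51, 38, 69]
  [50, 59, 34, 59, 51, 31, 59]
C^⊗3:
  [61, 95, 49, 61, 51, 49, 68]
  [95, 56, 40, 61, 51, 49, 52]
  [57, 59, 49, 59, 51, 49, 59]
  [95, 80, 49, 80, 51, 49, 68]
  [69, 76, 49, 69, 51, 49, 68]
  [76, 84, 38, 69, 51, 49, 68]
  [59, 56, 34, 59, 51, 49, 52]
C^⊗4:
  [95, 61, 49, 61, 51, 49, 61]
  [61, 95, 49, 61, 51, 49, 68]
  [59, 57, 49, 59, 51, 49, 57]
  [80, 95, 49, 80, 51, 49, 68]
  [76, 69, 49, 69, 51, 49, 68]
  [84, 76, 49, 69, 51, 49, 68]
  [59, 59, 49, 59, 51, 49, 59]
Key observation: the optimum is the walk 4->1->4->4->6, with weight 98 min 61 min 80 min 49 = 49.
Optimal value attained by: walk 4->1->4->4->6.
Answer: (C^⊗4)[4][6] = 49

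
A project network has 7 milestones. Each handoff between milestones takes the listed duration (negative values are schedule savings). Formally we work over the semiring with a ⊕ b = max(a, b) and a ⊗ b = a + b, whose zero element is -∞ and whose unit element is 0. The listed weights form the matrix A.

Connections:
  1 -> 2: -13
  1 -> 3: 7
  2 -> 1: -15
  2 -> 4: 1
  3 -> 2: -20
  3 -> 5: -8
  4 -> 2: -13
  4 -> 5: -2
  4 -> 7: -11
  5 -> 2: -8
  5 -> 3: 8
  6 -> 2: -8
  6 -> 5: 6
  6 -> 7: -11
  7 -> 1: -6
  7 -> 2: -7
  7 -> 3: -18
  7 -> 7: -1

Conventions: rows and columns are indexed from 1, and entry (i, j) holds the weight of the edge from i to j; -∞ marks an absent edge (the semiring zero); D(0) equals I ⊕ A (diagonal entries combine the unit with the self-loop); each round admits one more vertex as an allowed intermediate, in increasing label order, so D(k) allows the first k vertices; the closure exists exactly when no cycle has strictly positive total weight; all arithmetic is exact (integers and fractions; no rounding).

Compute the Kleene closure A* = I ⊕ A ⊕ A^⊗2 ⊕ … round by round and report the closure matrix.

D(0):
  [0, -13, 7, -∞, -∞, -∞, -∞]
  [-15, 0, -∞, 1, -∞, -∞, -∞]
  [-∞, -20, 0, -∞, -8, -∞, -∞]
  [-∞, -13, -∞, 0, -2, -∞, -11]
  [-∞, -8, 8, -∞, 0, -∞, -∞]
  [-∞, -8, -∞, -∞, 6, 0, -11]
  [-6, -7, -18, -∞, -∞, -∞, 0]
D(1):
  [0, -13, 7, -∞, -∞, -∞, -∞]
  [-15, 0, -8, 1, -∞, -∞, -∞]
  [-∞, -20, 0, -∞, -8, -∞, -∞]
  [-∞, -13, -∞, 0, -2, -∞, -11]
  [-∞, -8, 8, -∞, 0, -∞, -∞]
  [-∞, -8, -∞, -∞, 6, 0, -11]
  [-6, -7, 1, -∞, -∞, -∞, 0]
D(2):
  [0, -13, 7, -12, -∞, -∞, -∞]
  [-15, 0, -8, 1, -∞, -∞, -∞]
  [-35, -20, 0, -19, -8, -∞, -∞]
  [-28, -13, -21, 0, -2, -∞, -11]
  [-23, -8, 8, -7, 0, -∞, -∞]
  [-23, -8, -16, -7, 6, 0, -11]
  [-6, -7, 1, -6, -∞, -∞, 0]
D(3):
  [0, -13, 7, -12, -1, -∞, -∞]
  [-15, 0, -8, 1, -16, -∞, -∞]
  [-35, -20, 0, -19, -8, -∞, -∞]
  [-28, -13, -21, 0, -2, -∞, -11]
  [-23, -8, 8, -7, 0, -∞, -∞]
  [-23, -8, -16, -7, 6, 0, -11]
  [-6, -7, 1, -6, -7, -∞, 0]
D(4):
  [0, -13, 7, -12, -1, -∞, -23]
  [-15, 0, -8, 1, -1, -∞, -10]
  [-35, -20, 0, -19, -8, -∞, -30]
  [-28, -13, -21, 0, -2, -∞, -11]
  [-23, -8, 8, -7, 0, -∞, -18]
  [-23, -8, -16, -7, 6, 0, -11]
  [-6, -7, 1, -6, -7, -∞, 0]
D(5):
  [0, -9, 7, -8, -1, -∞, -19]
  [-15, 0, 7, 1, -1, -∞, -10]
  [-31, -16, 0, -15, -8, -∞, -26]
  [-25, -10, 6, 0, -2, -∞, -11]
  [-23, -8, 8, -7, 0, -∞, -18]
  [-17, -2, 14, -1, 6, 0, -11]
  [-6, -7, 1, -6, -7, -∞, 0]
D(6):
  [0, -9, 7, -8, -1, -∞, -19]
  [-15, 0, 7, 1, -1, -∞, -10]
  [-31, -16, 0, -15, -8, -∞, -26]
  [-25, -10, 6, 0, -2, -∞, -11]
  [-23, -8, 8, -7, 0, -∞, -18]
  [-17, -2, 14, -1, 6, 0, -11]
  [-6, -7, 1, -6, -7, -∞, 0]
D(7):
  [0, -9, 7, -8, -1, -∞, -19]
  [-15, 0, 7, 1, -1, -∞, -10]
  [-31, -16, 0, -15, -8, -∞, -26]
  [-17, -10, 6, 0, -2, -∞, -11]
  [-23, -8, 8, -7, 0, -∞, -18]
  [-17, -2, 14, -1, 6, 0, -11]
  [-6, -7, 1, -6, -7, -∞, 0]
Answer: A* = [[0, -9, 7, -8, -1, -∞, -19], [-15, 0, 7, 1, -1, -∞, -10], [-31, -16, 0, -15, -8, -∞, -26], [-17, -10, 6, 0, -2, -∞, -11], [-23, -8, 8, -7, 0, -∞, -18], [-17, -2, 14, -1, 6, 0, -11], [-6, -7, 1, -6, -7, -∞, 0]]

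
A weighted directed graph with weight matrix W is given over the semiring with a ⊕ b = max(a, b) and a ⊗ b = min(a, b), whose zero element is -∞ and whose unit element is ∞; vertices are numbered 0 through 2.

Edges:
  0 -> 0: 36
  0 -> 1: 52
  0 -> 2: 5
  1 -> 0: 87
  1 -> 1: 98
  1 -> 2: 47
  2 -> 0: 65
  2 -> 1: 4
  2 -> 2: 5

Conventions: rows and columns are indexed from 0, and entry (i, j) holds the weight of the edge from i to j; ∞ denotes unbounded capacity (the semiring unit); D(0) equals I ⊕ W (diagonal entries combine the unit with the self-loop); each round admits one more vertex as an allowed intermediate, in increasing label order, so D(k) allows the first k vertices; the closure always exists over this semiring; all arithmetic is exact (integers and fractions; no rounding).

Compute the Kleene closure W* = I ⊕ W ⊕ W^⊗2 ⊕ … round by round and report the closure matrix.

D(0):
  [∞, 52, 5]
  [87, ∞, 47]
  [65, 4, ∞]
D(1):
  [∞, 52, 5]
  [87, ∞, 47]
  [65, 52, ∞]
D(2):
  [∞, 52, 47]
  [87, ∞, 47]
  [65, 52, ∞]
D(3):
  [∞, 52, 47]
  [87, ∞, 47]
  [65, 52, ∞]
Answer: W* = [[∞, 52, 47], [87, ∞, 47], [65, 52, ∞]]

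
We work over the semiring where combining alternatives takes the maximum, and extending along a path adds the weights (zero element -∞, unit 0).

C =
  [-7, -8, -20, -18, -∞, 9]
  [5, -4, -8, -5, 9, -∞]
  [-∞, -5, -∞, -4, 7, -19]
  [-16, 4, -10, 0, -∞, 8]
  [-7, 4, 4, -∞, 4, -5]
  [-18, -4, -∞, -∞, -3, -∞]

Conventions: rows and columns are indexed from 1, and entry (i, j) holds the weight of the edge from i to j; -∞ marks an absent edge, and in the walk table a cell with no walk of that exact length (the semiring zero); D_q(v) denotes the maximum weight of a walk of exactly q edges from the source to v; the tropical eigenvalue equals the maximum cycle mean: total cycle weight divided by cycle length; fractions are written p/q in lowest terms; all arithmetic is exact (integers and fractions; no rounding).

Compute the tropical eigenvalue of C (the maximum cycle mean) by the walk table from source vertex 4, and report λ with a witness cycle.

q=0: [-∞, -∞, -∞, 0, -∞, -∞]
q=1: [-16, 4, -10, 0, -∞, 8]
q=2: [9, 4, -4, 0, 13, 8]
q=3: [9, 17, 17, 0, 17, 18]
q=4: [22, 21, 21, 13, 26, 18]
q=5: [26, 30, 30, 17, 30, 31]
q=6: [35, 34, 34, 26, 39, 35]
Optimal cycle mean attained by: cycle 2->5->2, total 9 + 4, length 2.
Answer: λ = 13/2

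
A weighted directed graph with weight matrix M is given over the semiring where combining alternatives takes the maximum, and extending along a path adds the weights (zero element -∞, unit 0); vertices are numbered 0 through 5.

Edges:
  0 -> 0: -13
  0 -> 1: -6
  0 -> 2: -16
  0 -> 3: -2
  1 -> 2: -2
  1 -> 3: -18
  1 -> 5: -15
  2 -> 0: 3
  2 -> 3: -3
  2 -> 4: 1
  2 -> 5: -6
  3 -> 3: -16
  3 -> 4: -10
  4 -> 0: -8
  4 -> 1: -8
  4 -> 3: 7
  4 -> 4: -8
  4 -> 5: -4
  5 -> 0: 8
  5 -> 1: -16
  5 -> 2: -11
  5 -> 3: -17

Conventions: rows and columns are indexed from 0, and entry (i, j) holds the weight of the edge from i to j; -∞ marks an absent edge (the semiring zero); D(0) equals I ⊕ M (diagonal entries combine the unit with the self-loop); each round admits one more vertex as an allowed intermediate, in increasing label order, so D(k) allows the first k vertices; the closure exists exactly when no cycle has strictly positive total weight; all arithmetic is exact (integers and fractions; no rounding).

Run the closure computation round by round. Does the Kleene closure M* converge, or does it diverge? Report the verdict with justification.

D(0):
  [0, -6, -16, -2, -∞, -∞]
  [-∞, 0, -2, -18, -∞, -15]
  [3, -∞, 0, -3, 1, -6]
  [-∞, -∞, -∞, 0, -10, -∞]
  [-8, -8, -∞, 7, 0, -4]
  [8, -16, -11, -17, -∞, 0]
D(1):
  [0, -6, -16, -2, -∞, -∞]
  [-∞, 0, -2, -18, -∞, -15]
  [3, -3, 0, 1, 1, -6]
  [-∞, -∞, -∞, 0, -10, -∞]
  [-8, -8, -24, 7, 0, -4]
  [8, 2, -8, 6, -∞, 0]
D(2):
  [0, -6, -8, -2, -∞, -21]
  [-∞, 0, -2, -18, -∞, -15]
  [3, -3, 0, 1, 1, -6]
  [-∞, -∞, -∞, 0, -10, -∞]
  [-8, -8, -10, 7, 0, -4]
  [8, 2, 0, 6, -∞, 0]
D(3):
  [0, -6, -8, -2, -7, -14]
  [1, 0, -2, -1, -1, -8]
  [3, -3, 0, 1, 1, -6]
  [-∞, -∞, -∞, 0, -10, -∞]
  [-7, -8, -10, 7, 0, -4]
  [8, 2, 0, 6, 1, 0]
D(4):
  [0, -6, -8, -2, -7, -14]
  [1, 0, -2, -1, -1, -8]
  [3, -3, 0, 1, 1, -6]
  [-∞, -∞, -∞, 0, -10, -∞]
  [-7, -8, -10, 7, 0, -4]
  [8, 2, 0, 6, 1, 0]
D(5):
  [0, -6, -8, 0, -7, -11]
  [1, 0, -2, 6, -1, -5]
  [3, -3, 0, 8, 1, -3]
  [-17, -18, -20, 0, -10, -14]
  [-7, -8, -10, 7, 0, -4]
  [8, 2, 0, 8, 1, 0]
D(6):
  [0, -6, -8, 0, -7, -11]
  [3, 0, -2, 6, -1, -5]
  [5, -1, 0, 8, 1, -3]
  [-6, -12, -14, 0, -10, -14]
  [4, -2, -4, 7, 0, -4]
  [8, 2, 0, 8, 1, 0]
Key observation: every diagonal entry stays at the unit through all rounds, so no improving cycle exists.
Answer: CONVERGES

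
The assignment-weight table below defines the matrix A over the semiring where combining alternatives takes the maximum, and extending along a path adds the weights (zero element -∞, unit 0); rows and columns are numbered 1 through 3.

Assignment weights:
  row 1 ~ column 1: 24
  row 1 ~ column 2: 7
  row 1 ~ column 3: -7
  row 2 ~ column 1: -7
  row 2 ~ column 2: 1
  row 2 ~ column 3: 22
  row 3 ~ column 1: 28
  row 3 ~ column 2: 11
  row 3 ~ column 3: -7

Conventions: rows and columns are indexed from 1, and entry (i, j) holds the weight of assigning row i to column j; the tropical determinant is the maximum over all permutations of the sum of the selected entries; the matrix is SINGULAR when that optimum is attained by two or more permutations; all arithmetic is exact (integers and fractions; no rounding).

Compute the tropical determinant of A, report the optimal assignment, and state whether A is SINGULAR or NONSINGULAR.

σ = (1, 2, 3): 24 + 1 + (-7) = 18
σ = (1, 3, 2): 24 + 22 + 11 = 57
σ = (2, 1, 3): 7 + (-7) + (-7) = -7
σ = (2, 3, 1): 7 + 22 + 28 = 57
σ = (3, 1, 2): (-7) + (-7) + 11 = -3
σ = (3, 2, 1): (-7) + 1 + 28 = 22
Optimal value attained by: σ = (1, 3, 2).
Answer: det⊕(A) = 57; verdict: SINGULAR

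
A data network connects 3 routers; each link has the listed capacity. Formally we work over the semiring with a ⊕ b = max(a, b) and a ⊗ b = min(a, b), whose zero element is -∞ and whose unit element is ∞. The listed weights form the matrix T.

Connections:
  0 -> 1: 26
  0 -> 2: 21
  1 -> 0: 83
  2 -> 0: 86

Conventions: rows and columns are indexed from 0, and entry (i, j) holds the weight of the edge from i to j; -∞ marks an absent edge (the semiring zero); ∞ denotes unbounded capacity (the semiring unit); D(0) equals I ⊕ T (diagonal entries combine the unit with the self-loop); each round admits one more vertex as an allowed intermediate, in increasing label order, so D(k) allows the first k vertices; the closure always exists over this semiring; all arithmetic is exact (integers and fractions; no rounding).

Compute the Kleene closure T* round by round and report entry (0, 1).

D(0):
  [∞, 26, 21]
  [83, ∞, -∞]
  [86, -∞, ∞]
D(1):
  [∞, 26, 21]
  [83, ∞, 21]
  [86, 26, ∞]
D(2):
  [∞, 26, 21]
  [83, ∞, 21]
  [86, 26, ∞]
D(3):
  [∞, 26, 21]
  [83, ∞, 21]
  [86, 26, ∞]
Answer: T*[0][1] = 26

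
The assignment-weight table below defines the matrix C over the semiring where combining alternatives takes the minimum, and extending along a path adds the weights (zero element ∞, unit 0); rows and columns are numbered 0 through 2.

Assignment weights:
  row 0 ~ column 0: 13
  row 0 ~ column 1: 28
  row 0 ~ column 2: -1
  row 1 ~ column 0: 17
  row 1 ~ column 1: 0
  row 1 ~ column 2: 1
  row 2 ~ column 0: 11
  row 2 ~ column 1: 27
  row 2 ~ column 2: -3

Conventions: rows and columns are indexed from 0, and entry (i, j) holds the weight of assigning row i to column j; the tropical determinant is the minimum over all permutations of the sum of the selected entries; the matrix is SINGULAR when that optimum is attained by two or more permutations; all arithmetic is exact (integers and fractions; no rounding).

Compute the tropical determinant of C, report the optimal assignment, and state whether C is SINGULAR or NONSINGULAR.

σ = (0, 1, 2): 13 + 0 + (-3) = 10
σ = (0, 2, 1): 13 + 1 + 27 = 41
σ = (1, 0, 2): 28 + 17 + (-3) = 42
σ = (1, 2, 0): 28 + 1 + 11 = 40
σ = (2, 0, 1): (-1) + 17 + 27 = 43
σ = (2, 1, 0): (-1) + 0 + 11 = 10
Optimal value attained by: σ = (0, 1, 2).
Answer: det⊕(C) = 10; verdict: SINGULAR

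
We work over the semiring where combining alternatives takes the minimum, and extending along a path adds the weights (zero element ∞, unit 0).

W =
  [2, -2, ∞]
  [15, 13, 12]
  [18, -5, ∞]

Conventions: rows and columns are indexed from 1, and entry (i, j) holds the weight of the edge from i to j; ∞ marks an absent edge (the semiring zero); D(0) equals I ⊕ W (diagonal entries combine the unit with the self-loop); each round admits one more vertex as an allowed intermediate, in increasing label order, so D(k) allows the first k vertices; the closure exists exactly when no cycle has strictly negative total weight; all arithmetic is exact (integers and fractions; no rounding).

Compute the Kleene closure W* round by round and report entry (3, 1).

D(0):
  [0, -2, ∞]
  [15, 0, 12]
  [18, -5, 0]
D(1):
  [0, -2, ∞]
  [15, 0, 12]
  [18, -5, 0]
D(2):
  [0, -2, 10]
  [15, 0, 12]
  [10, -5, 0]
D(3):
  [0, -2, 10]
  [15, 0, 12]
  [10, -5, 0]
Answer: W*[3][1] = 10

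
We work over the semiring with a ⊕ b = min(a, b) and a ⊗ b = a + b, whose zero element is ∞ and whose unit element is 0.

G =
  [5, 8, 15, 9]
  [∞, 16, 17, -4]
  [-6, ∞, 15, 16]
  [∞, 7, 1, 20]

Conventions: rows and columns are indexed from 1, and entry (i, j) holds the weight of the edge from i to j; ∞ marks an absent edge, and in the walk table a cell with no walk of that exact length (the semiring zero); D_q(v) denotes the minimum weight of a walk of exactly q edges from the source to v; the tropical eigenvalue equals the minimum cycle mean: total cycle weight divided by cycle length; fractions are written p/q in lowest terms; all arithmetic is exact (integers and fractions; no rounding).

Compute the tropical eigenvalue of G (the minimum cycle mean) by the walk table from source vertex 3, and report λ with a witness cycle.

q=0: [∞, ∞, 0, ∞]
q=1: [-6, ∞, 15, 16]
q=2: [-1, 2, 9, 3]
q=3: [3, 7, 4, -2]
q=4: [-2, 5, -1, 3]
Optimal cycle mean attained by: cycle 1->2->4->3->1, total 8 + (-4) + 1 + (-6), length 4.
Answer: λ = -1/4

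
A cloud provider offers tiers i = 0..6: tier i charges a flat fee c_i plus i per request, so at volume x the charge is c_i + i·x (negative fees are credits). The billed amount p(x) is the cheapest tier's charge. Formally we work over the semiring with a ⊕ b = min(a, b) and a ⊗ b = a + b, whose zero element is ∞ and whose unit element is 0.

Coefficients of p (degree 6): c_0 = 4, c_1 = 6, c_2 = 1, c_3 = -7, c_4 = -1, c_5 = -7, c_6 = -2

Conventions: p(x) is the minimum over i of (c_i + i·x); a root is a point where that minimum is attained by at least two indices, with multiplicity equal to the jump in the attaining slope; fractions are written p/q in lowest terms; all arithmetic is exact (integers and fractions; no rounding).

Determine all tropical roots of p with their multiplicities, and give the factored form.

hull edge (i=0, c=4) to (i=3, c=-7): slope -11/3, span 3
hull edge (i=3, c=-7) to (i=5, c=-7): slope 0, span 2
hull edge (i=5, c=-7) to (i=6, c=-2): slope 5, span 1
Factored form: p(x) = -2 ⊗ (x ⊕ (-5)) ⊗ (x ⊕ 0) ⊗ (x ⊕ 0) ⊗ (x ⊕ 11/3) ⊗ (x ⊕ 11/3) ⊗ (x ⊕ 11/3)
Answer: roots = -5 (mult 1), 0 (mult 2), 11/3 (mult 3)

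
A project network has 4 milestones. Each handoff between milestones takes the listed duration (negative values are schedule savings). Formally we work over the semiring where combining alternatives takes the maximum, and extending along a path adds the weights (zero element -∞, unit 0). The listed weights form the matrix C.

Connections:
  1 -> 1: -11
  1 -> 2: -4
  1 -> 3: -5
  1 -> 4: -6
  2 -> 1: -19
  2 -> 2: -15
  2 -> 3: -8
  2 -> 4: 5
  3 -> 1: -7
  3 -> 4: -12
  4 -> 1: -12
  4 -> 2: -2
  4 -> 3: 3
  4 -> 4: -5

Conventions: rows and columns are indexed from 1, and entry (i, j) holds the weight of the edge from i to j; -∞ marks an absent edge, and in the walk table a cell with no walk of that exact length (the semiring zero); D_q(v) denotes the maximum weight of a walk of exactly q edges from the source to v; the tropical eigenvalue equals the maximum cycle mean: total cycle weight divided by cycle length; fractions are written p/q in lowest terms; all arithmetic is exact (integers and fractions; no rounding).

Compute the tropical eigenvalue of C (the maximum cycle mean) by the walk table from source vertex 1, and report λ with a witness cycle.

q=0: [0, -∞, -∞, -∞]
q=1: [-11, -4, -5, -6]
q=2: [-12, -8, -3, 1]
q=3: [-10, -1, 4, -3]
q=4: [-3, -5, 0, 4]
Optimal cycle mean attained by: cycle 2->4->2, total 5 + (-2), length 2.
Answer: λ = 3/2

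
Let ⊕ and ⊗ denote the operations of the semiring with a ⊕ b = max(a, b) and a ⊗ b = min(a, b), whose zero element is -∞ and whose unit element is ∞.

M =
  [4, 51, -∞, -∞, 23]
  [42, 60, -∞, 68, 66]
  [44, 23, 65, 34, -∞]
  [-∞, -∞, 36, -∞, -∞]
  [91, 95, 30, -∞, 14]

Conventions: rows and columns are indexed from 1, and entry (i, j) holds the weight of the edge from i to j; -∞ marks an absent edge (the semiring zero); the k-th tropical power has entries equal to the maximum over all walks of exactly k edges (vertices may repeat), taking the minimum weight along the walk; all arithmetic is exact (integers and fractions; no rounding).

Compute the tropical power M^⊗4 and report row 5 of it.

M^⊗2:
  [42, 51, 23, 51, 51]
  [66, 66, 36, 60, 60]
  [44, 44, 65, 34, 23]
  [36, 23, 36, 34, -∞]
  [42, 60, 30, 68, 66]
M^⊗3:
  [51, 51, 36, 51, 51]
  [60, 60, 36, 66, 66]
  [44, 44, 65, 44, 44]
  [36, 36, 36, 34, 23]
  [66, 66, 36, 60, 60]
M^⊗4:
  [51, 51, 36, 51, 51]
  [66, 66, 36, 60, 60]
  [44, 44, 65, 44, 44]
  [36, 36, 36, 36, 36]
  [60, 60, 36, 66, 66]
Answer: row 5 of M^⊗4 = [60, 60, 36, 66, 66]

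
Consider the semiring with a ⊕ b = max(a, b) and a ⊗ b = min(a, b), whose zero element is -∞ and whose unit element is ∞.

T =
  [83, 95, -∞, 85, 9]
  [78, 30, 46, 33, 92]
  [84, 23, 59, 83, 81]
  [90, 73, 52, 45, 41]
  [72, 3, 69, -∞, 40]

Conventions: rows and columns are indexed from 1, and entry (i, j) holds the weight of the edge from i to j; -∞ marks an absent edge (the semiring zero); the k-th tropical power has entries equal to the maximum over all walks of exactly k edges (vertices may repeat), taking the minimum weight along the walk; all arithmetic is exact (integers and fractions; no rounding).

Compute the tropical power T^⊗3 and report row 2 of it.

T^⊗2:
  [85, 83, 52, 83, 92]
  [78, 78, 69, 78, 46]
  [83, 84, 69, 84, 59]
  [83, 90, 52, 85, 73]
  [72, 72, 59, 72, 69]
T^⊗3:
  [83, 85, 69, 85, 83]
  [78, 78, 59, 78, 78]
  [84, 83, 59, 83, 84]
  [85, 83, 69, 83, 90]
  [72, 72, 69, 72, 72]
Answer: row 2 of T^⊗3 = [78, 78, 59, 78, 78]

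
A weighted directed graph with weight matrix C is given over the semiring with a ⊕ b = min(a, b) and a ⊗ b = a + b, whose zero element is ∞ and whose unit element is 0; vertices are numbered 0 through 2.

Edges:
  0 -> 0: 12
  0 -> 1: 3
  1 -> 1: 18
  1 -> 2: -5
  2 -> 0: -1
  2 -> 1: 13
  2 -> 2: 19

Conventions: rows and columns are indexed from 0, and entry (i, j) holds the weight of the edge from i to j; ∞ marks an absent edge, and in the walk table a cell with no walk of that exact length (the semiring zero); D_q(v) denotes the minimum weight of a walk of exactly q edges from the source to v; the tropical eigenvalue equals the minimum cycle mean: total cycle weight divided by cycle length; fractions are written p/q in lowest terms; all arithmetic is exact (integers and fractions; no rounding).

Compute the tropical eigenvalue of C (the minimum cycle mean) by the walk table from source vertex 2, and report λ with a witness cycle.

q=0: [∞, ∞, 0]
q=1: [-1, 13, 19]
q=2: [11, 2, 8]
q=3: [7, 14, -3]
Optimal cycle mean attained by: cycle 0->1->2->0, total 3 + (-5) + (-1), length 3.
Answer: λ = -1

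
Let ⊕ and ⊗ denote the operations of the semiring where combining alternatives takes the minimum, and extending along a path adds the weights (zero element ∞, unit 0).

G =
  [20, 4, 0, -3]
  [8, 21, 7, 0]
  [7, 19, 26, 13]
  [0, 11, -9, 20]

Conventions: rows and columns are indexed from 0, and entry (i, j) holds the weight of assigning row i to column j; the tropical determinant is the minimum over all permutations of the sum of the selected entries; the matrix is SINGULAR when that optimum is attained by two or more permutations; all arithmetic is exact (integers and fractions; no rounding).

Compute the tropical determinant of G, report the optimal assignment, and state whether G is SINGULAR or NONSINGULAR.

σ = (0, 1, 2, 3): 20 + 21 + 26 + 20 = 87
σ = (0, 1, 3, 2): 20 + 21 + 13 + (-9) = 45
σ = (0, 2, 1, 3): 20 + 7 + 19 + 20 = 66
σ = (0, 2, 3, 1): 20 + 7 + 13 + 11 = 51
σ = (0, 3, 1, 2): 20 + 0 + 19 + (-9) = 30
σ = (0, 3, 2, 1): 20 + 0 + 26 + 11 = 57
σ = (1, 0, 2, 3): 4 + 8 + 26 + 20 = 58
σ = (1, 0, 3, 2): 4 + 8 + 13 + (-9) = 16
σ = (1, 2, 0, 3): 4 + 7 + 7 + 20 = 38
σ = (1, 2, 3, 0): 4 + 7 + 13 + 0 = 24
σ = (1, 3, 0, 2): 4 + 0 + 7 + (-9) = 2
σ = (1, 3, 2, 0): 4 + 0 + 26 + 0 = 30
σ = (2, 0, 1, 3): 0 + 8 + 19 + 20 = 47
σ = (2, 0, 3, 1): 0 + 8 + 13 + 11 = 32
σ = (2, 1, 0, 3): 0 + 21 + 7 + 20 = 48
σ = (2, 1, 3, 0): 0 + 21 + 13 + 0 = 34
σ = (2, 3, 0, 1): 0 + 0 + 7 + 11 = 18
σ = (2, 3, 1, 0): 0 + 0 + 19 + 0 = 19
σ = (3, 0, 1, 2): (-3) + 8 + 19 + (-9) = 15
σ = (3, 0, 2, 1): (-3) + 8 + 26 + 11 = 42
σ = (3, 1, 0, 2): (-3) + 21 + 7 + (-9) = 16
σ = (3, 1, 2, 0): (-3) + 21 + 26 + 0 = 44
σ = (3, 2, 0, 1): (-3) + 7 + 7 + 11 = 22
σ = (3, 2, 1, 0): (-3) + 7 + 19 + 0 = 23
Optimal value attained by: σ = (1, 3, 0, 2).
Answer: det⊕(G) = 2; verdict: NONSINGULAR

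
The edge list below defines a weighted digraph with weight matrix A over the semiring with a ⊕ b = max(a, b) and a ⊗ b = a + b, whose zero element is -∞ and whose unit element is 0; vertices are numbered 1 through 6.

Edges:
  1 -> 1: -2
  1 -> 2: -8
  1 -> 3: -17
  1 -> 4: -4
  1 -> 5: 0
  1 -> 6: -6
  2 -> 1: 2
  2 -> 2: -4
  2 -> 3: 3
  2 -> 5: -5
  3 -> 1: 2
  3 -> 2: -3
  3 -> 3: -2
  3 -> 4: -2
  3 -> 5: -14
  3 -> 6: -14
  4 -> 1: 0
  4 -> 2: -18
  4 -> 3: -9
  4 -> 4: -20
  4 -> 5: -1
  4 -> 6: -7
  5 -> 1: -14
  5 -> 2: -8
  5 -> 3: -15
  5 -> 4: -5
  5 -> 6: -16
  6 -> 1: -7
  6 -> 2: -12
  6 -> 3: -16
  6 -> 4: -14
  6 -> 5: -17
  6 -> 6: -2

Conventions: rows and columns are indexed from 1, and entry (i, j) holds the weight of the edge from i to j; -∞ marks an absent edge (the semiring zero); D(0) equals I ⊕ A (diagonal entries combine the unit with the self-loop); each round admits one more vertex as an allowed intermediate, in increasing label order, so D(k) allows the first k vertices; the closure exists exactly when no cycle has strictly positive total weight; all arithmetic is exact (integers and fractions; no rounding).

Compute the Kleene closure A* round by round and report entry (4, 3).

D(0):
  [0, -8, -17, -4, 0, -6]
  [2, 0, 3, -∞, -5, -∞]
  [2, -3, 0, -2, -14, -14]
  [0, -18, -9, 0, -1, -7]
  [-14, -8, -15, -5, 0, -16]
  [-7, -12, -16, -14, -17, 0]
D(1):
  [0, -8, -17, -4, 0, -6]
  [2, 0, 3, -2, 2, -4]
  [2, -3, 0, -2, 2, -4]
  [0, -8, -9, 0, 0, -6]
  [-14, -8, -15, -5, 0, -16]
  [-7, -12, -16, -11, -7, 0]
D(2):
  [0, -8, -5, -4, 0, -6]
  [2, 0, 3, -2, 2, -4]
  [2, -3, 0, -2, 2, -4]
  [0, -8, -5, 0, 0, -6]
  [-6, -8, -5, -5, 0, -12]
  [-7, -12, -9, -11, -7, 0]
D(3):
  [0, -8, -5, -4, 0, -6]
  [5, 0, 3, 1, 5, -1]
  [2, -3, 0, -2, 2, -4]
  [0, -8, -5, 0, 0, -6]
  [-3, -8, -5, -5, 0, -9]
  [-7, -12, -9, -11, -7, 0]
D(4):
  [0, -8, -5, -4, 0, -6]
  [5, 0, 3, 1, 5, -1]
  [2, -3, 0, -2, 2, -4]
  [0, -8, -5, 0, 0, -6]
  [-3, -8, -5, -5, 0, -9]
  [-7, -12, -9, -11, -7, 0]
D(5):
  [0, -8, -5, -4, 0, -6]
  [5, 0, 3, 1, 5, -1]
  [2, -3, 0, -2, 2, -4]
  [0, -8, -5, 0, 0, -6]
  [-3, -8, -5, -5, 0, -9]
  [-7, -12, -9, -11, -7, 0]
D(6):
  [0, -8, -5, -4, 0, -6]
  [5, 0, 3, 1, 5, -1]
  [2, -3, 0, -2, 2, -4]
  [0, -8, -5, 0, 0, -6]
  [-3, -8, -5, -5, 0, -9]
  [-7, -12, -9, -11, -7, 0]
Answer: A*[4][3] = -5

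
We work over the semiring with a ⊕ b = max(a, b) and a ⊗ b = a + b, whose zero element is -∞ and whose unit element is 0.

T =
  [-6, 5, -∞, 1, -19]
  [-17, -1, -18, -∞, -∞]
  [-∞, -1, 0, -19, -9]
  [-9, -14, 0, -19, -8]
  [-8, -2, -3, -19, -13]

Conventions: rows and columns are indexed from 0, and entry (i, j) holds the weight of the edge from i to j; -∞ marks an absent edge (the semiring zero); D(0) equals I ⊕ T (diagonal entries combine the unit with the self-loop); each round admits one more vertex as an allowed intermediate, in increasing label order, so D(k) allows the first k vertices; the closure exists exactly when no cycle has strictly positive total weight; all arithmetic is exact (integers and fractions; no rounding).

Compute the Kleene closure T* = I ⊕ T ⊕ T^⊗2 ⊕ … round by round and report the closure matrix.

D(0):
  [0, 5, -∞, 1, -19]
  [-17, 0, -18, -∞, -∞]
  [-∞, -1, 0, -19, -9]
  [-9, -14, 0, 0, -8]
  [-8, -2, -3, -19, 0]
D(1):
  [0, 5, -∞, 1, -19]
  [-17, 0, -18, -16, -36]
  [-∞, -1, 0, -19, -9]
  [-9, -4, 0, 0, -8]
  [-8, -2, -3, -7, 0]
D(2):
  [0, 5, -13, 1, -19]
  [-17, 0, -18, -16, -36]
  [-18, -1, 0, -17, -9]
  [-9, -4, 0, 0, -8]
  [-8, -2, -3, -7, 0]
D(3):
  [0, 5, -13, 1, -19]
  [-17, 0, -18, -16, -27]
  [-18, -1, 0, -17, -9]
  [-9, -1, 0, 0, -8]
  [-8, -2, -3, -7, 0]
D(4):
  [0, 5, 1, 1, -7]
  [-17, 0, -16, -16, -24]
  [-18, -1, 0, -17, -9]
  [-9, -1, 0, 0, -8]
  [-8, -2, -3, -7, 0]
D(5):
  [0, 5, 1, 1, -7]
  [-17, 0, -16, -16, -24]
  [-17, -1, 0, -16, -9]
  [-9, -1, 0, 0, -8]
  [-8, -2, -3, -7, 0]
Answer: T* = [[0, 5, 1, 1, -7], [-17, 0, -16, -16, -24], [-17, -1, 0, -16, -9], [-9, -1, 0, 0, -8], [-8, -2, -3, -7, 0]]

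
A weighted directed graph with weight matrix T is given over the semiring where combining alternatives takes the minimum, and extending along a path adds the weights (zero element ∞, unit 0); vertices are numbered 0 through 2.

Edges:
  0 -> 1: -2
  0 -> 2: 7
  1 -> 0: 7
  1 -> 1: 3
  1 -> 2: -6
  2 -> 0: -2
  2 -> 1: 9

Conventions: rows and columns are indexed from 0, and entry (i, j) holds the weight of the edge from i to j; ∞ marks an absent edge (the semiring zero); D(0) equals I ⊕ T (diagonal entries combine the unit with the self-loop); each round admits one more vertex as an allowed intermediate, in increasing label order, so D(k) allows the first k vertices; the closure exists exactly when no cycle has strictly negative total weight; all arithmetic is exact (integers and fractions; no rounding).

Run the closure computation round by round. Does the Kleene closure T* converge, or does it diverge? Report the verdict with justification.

D(0):
  [0, -2, 7]
  [7, 0, -6]
  [-2, 9, 0]
D(1):
  [0, -2, 7]
  [7, 0, -6]
  [-2, -4, 0]
Detection: at round 2, diagonal entry (2, 2) turns strictly negative.
Key observation: the cycle 2->0->1->2 has total weight (-2) + (-2) + (-6), which is strictly negative.
Answer: DIVERGES — negative cycle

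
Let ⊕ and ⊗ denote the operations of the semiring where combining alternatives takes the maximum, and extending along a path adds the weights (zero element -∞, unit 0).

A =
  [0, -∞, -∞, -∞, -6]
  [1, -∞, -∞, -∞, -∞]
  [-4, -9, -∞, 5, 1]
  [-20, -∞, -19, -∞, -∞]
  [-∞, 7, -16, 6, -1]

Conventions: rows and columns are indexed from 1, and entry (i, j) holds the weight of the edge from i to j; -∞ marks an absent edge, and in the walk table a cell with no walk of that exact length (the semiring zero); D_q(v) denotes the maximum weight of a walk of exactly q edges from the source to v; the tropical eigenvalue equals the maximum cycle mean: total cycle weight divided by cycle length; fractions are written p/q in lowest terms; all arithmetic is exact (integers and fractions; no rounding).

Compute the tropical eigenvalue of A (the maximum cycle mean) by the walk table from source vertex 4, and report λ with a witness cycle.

q=0: [-∞, -∞, -∞, 0, -∞]
q=1: [-20, -∞, -19, -∞, -∞]
q=2: [-20, -28, -∞, -14, -18]
q=3: [-20, -11, -33, -12, -19]
q=4: [-10, -12, -31, -13, -20]
q=5: [-10, -13, -32, -14, -16]
Optimal cycle mean attained by: cycle 1->5->2->1, total (-6) + 7 + 1, length 3.
Answer: λ = 2/3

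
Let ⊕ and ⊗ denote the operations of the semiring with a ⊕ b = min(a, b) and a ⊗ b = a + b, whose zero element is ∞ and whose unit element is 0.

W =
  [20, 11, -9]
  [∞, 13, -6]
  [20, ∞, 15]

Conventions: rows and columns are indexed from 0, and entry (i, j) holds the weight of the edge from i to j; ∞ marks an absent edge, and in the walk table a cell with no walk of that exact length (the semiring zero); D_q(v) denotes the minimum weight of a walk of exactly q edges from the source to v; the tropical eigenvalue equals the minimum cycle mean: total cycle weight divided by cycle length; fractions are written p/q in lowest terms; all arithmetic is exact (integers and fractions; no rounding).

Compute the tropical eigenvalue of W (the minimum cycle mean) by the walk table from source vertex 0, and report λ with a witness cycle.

q=0: [0, ∞, ∞]
q=1: [20, 11, -9]
q=2: [11, 24, 5]
q=3: [25, 22, 2]
Optimal cycle mean attained by: cycle 0->2->0, total (-9) + 20, length 2.
Answer: λ = 11/2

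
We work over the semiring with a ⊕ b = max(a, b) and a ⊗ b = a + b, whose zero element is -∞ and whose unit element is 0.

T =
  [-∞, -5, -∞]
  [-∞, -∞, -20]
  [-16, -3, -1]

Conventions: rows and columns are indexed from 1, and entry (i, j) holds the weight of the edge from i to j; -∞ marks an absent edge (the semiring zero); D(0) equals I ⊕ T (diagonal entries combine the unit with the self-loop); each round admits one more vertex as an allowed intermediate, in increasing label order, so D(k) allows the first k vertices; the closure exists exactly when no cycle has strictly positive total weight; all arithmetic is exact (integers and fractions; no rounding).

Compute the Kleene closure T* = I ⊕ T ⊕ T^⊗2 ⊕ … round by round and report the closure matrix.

D(0):
  [0, -5, -∞]
  [-∞, 0, -20]
  [-16, -3, 0]
D(1):
  [0, -5, -∞]
  [-∞, 0, -20]
  [-16, -3, 0]
D(2):
  [0, -5, -25]
  [-∞, 0, -20]
  [-16, -3, 0]
D(3):
  [0, -5, -25]
  [-36, 0, -20]
  [-16, -3, 0]
Answer: T* = [[0, -5, -25], [-36, 0, -20], [-16, -3, 0]]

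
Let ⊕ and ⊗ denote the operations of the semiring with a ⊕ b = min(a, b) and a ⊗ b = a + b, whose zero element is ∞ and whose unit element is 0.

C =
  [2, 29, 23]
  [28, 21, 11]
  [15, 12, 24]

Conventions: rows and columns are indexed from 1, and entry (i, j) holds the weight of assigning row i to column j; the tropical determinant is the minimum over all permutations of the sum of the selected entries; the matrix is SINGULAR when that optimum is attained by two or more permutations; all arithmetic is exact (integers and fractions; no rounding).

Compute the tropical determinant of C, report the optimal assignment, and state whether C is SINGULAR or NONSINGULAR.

σ = (1, 2, 3): 2 + 21 + 24 = 47
σ = (1, 3, 2): 2 + 11 + 12 = 25
σ = (2, 1, 3): 29 + 28 + 24 = 81
σ = (2, 3, 1): 29 + 11 + 15 = 55
σ = (3, 1, 2): 23 + 28 + 12 = 63
σ = (3, 2, 1): 23 + 21 + 15 = 59
Optimal value attained by: σ = (1, 3, 2).
Answer: det⊕(C) = 25; verdict: NONSINGULAR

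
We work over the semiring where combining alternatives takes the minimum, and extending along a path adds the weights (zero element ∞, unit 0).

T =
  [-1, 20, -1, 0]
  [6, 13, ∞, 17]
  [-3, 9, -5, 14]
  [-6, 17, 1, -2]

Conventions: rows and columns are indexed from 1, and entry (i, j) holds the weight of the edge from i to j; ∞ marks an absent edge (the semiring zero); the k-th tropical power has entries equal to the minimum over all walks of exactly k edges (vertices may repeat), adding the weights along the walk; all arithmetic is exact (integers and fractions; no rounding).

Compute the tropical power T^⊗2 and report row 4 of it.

T^⊗2:
  [-6, 8, -6, -2]
  [5, 26, 5, 6]
  [-8, 4, -10, -3]
  [-8, 10, -7, -6]
Answer: row 4 of T^⊗2 = [-8, 10, -7, -6]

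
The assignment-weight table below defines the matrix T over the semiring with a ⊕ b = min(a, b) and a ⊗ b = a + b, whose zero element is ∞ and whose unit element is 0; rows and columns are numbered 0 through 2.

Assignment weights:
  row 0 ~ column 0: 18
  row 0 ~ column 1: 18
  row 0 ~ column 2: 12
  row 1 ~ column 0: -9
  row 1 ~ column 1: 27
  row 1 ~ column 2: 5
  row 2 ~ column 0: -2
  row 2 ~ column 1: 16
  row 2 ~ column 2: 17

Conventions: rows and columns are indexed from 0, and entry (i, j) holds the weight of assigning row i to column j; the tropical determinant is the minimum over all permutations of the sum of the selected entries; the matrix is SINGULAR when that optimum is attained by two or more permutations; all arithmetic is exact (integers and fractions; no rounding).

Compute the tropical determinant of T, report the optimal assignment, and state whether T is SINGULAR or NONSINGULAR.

σ = (0, 1, 2): 18 + 27 + 17 = 62
σ = (0, 2, 1): 18 + 5 + 16 = 39
σ = (1, 0, 2): 18 + (-9) + 17 = 26
σ = (1, 2, 0): 18 + 5 + (-2) = 21
σ = (2, 0, 1): 12 + (-9) + 16 = 19
σ = (2, 1, 0): 12 + 27 + (-2) = 37
Optimal value attained by: σ = (2, 0, 1).
Answer: det⊕(T) = 19; verdict: NONSINGULAR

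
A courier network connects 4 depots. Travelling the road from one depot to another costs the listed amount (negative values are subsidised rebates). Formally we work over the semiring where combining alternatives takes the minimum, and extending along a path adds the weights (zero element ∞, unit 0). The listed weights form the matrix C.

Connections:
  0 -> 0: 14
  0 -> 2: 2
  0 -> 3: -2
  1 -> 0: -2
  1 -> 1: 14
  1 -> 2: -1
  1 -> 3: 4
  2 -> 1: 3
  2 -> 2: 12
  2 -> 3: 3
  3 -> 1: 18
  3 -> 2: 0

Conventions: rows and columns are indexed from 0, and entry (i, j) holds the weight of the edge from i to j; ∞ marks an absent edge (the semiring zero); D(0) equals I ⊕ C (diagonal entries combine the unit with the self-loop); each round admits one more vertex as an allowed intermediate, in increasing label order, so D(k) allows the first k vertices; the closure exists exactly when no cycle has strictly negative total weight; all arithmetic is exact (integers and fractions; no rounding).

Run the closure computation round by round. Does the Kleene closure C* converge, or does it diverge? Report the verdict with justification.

D(0):
  [0, ∞, 2, -2]
  [-2, 0, -1, 4]
  [∞, 3, 0, 3]
  [∞, 18, 0, 0]
D(1):
  [0, ∞, 2, -2]
  [-2, 0, -1, -4]
  [∞, 3, 0, 3]
  [∞, 18, 0, 0]
D(2):
  [0, ∞, 2, -2]
  [-2, 0, -1, -4]
  [1, 3, 0, -1]
  [16, 18, 0, 0]
Detection: at round 3, diagonal entry (3, 3) turns strictly negative.
Key observation: the cycle 3->2->1->0->3 has total weight 0 + 3 + (-2) + (-2), which is strictly negative.
Answer: DIVERGES — negative cycle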